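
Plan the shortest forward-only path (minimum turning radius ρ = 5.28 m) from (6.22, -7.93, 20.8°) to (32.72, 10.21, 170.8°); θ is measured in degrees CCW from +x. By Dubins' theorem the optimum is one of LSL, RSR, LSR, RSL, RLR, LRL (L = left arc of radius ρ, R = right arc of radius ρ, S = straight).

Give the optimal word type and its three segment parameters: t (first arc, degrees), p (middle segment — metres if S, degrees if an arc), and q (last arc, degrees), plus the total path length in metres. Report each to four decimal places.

RSL: t = 4.6827°, p = 27.8052 m, q = 154.6827°, L = 42.4913 m

Let ψ = atan2(Δy, Δx) = atan2(18.14, 26.50) = 34.3927° be the start→goal bearing.
Normalize: d = |goal − start| / ρ = 32.114009/5.28 = 6.082199, α = (θ_start − ψ) mod 360° = 346.4073° = 6.045947 rad, β = (θ_goal − ψ) mod 360° = 136.4073° = 2.380756 rad.
Common terms: sin α = -0.235019, cos α = 0.971991, sin β = 0.689528, cos β = -0.724259, cos(α−β) = -0.866025, d² = 36.993142. Work in radians in the unit-radius frame; every candidate has L = ρ·(t + p + q).
LSL: p² = 2 + d² − 2cos(α−β) + 2d(sin α − sin β) = 29.478637; p = √p² = 5.429423; φ = atan2(cos β − cos α, d + sin α − sin β) = -0.317737 rad; t = (φ − α) mod 2π = 6.202686 rad, q = (β − φ) mod 2π = 2.698493 rad → L = 5.28·(6.202686 + 5.429423 + 2.698493) = 5.28·14.330602 = 75.665581 m
RSR: p² = 2 + d² − 2cos(α−β) + 2d(sin β − sin α) = 51.971748; p = √p² = 7.209143; φ = atan2(cos α − cos β, d − sin α + sin β) = 0.237518 rad; t = (α − φ) mod 2π = 5.808429 rad, q = (φ − β) mod 2π = 4.139948 rad → L = 5.28·(5.808429 + 7.209143 + 4.139948) = 5.28·17.157520 = 90.591706 m
LSR: p² = d² − 2 + 2cos(α−β) + 2d(sin α + sin β) = 38.789917; p = √p² = 6.228155; φ = atan2(−cos α − cos β, d + sin α + sin β) − atan2(−2, p) = 0.272840 rad; t = (φ − α) mod 2π = 0.510078 rad, q = (φ − β) mod 2π = 4.175270 rad → L = 5.28·(0.510078 + 6.228155 + 4.175270) = 5.28·10.913504 = 57.623299 m
RSL: p² = d² − 2 + 2cos(α−β) − 2d(sin α + sin β) = 27.732265; p = √p² = 5.266143; φ = atan2(cos α + cos β, d − sin α − sin β) − atan2(2, p) = -0.318967 rad; t = (α − φ) mod 2π = 0.081729 rad, q = (β − φ) mod 2π = 2.699723 rad → L = 5.28·(0.081729 + 5.266143 + 2.699723) = 5.28·8.047595 = 42.491301 m
RLR: c = (6 − d² + 2cos(α−β) + 2d(sin α − sin β))/8 = -5.496468, |c| > 1 → infeasible
LRL: c = (6 − d² + 2cos(α−β) − 2d(sin α − sin β))/8 = -2.684830, |c| > 1 → infeasible
Shortest: RSL with L = 42.491301 m ≈ 42.4913 m
Convert RSL to answer units (arcs ×180/π): t = 0.081729·180/π = 4.6827°, p = ρ·p = 5.28·5.266143 = 27.8052 m, q = 2.699723·180/π = 154.6827°, L = 42.4913 m.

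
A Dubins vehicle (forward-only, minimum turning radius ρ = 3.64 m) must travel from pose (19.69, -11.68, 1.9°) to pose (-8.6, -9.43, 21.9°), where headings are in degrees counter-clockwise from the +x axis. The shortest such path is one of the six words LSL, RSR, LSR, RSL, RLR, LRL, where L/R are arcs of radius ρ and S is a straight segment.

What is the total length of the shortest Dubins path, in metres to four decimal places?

Let ψ = atan2(Δy, Δx) = atan2(2.25, -28.29) = 175.4526° be the start→goal bearing.
Normalize: d = |goal − start| / ρ = 28.379334/3.64 = 7.796520, α = (θ_start − ψ) mod 360° = 186.4474° = 3.254120 rad, β = (θ_goal − ψ) mod 360° = 206.4474° = 3.603186 rad.
Common terms: sin α = -0.112290, cos α = -0.993675, sin β = -0.445375, cos β = -0.895344, cos(α−β) = 0.939693, d² = 60.785729. Work in radians in the unit-radius frame; every candidate has L = ρ·(t + p + q).
LSL: p² = 2 + d² − 2cos(α−β) + 2d(sin α − sin β) = 66.100153; p = √p² = 8.130200; φ = atan2(cos β − cos α, d + sin α − sin β) = 0.012095 rad; t = (φ − α) mod 2π = 3.041160 rad, q = (β − φ) mod 2π = 3.591091 rad → L = 3.64·(3.041160 + 8.130200 + 3.591091) = 3.64·14.762451 = 53.735323 m
RSR: p² = 2 + d² − 2cos(α−β) + 2d(sin β − sin α) = 55.712535; p = √p² = 7.464083; φ = atan2(cos α − cos β, d − sin α + sin β) = -0.013174 rad; t = (α − φ) mod 2π = 3.267295 rad, q = (φ − β) mod 2π = 2.666825 rad → L = 3.64·(3.267295 + 7.464083 + 2.666825) = 3.64·13.398202 = 48.769457 m
LSR: p² = d² − 2 + 2cos(α−β) + 2d(sin α + sin β) = 51.969412; p = √p² = 7.208981; φ = atan2(−cos α − cos β, d + sin α + sin β) − atan2(−2, p) = 0.525888 rad; t = (φ − α) mod 2π = 3.554954 rad, q = (φ − β) mod 2π = 3.205888 rad → L = 3.64·(3.554954 + 7.208981 + 3.205888) = 3.64·13.969822 = 50.850154 m
RSL: p² = d² − 2 + 2cos(α−β) − 2d(sin α + sin β) = 69.360817; p = √p² = 8.328314; φ = atan2(cos α + cos β, d − sin α − sin β) − atan2(2, p) = -0.458059 rad; t = (α − φ) mod 2π = 3.712179 rad, q = (β − φ) mod 2π = 4.061245 rad → L = 3.64·(3.712179 + 8.328314 + 4.061245) = 3.64·16.101738 = 58.610326 m
RLR: c = (6 − d² + 2cos(α−β) + 2d(sin α − sin β))/8 = -5.964067, |c| > 1 → infeasible
LRL: c = (6 − d² + 2cos(α−β) − 2d(sin α − sin β))/8 = -7.262519, |c| > 1 → infeasible
Shortest: RSR with L = 48.769457 m ≈ 48.7695 m

48.7695 m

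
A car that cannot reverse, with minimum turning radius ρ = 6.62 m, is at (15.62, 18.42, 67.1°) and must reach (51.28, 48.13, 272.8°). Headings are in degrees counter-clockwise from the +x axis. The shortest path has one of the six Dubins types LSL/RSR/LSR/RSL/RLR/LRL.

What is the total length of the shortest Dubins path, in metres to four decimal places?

Let ψ = atan2(Δy, Δx) = atan2(29.71, 35.66) = 39.7992° be the start→goal bearing.
Normalize: d = |goal − start| / ρ = 46.414650/6.62 = 7.011276, α = (θ_start − ψ) mod 360° = 27.3008° = 0.476488 rad, β = (θ_goal − ψ) mod 360° = 233.0008° = 4.066630 rad.
Common terms: sin α = 0.458661, cos α = 0.888611, sin β = -0.798643, cos β = -0.601805, cos(α−β) = -0.901077, d² = 49.157996. Work in radians in the unit-radius frame; every candidate has L = ρ·(t + p + q).
LSL: p² = 2 + d² − 2cos(α−β) + 2d(sin α − sin β) = 70.590771; p = √p² = 8.401831; φ = atan2(cos β − cos α, d + sin α − sin β) = -0.178336 rad; t = (φ − α) mod 2π = 5.628362 rad, q = (β − φ) mod 2π = 4.244966 rad → L = 6.62·(5.628362 + 8.401831 + 4.244966) = 6.62·18.275159 = 120.981552 m
RSR: p² = 2 + d² − 2cos(α−β) + 2d(sin β − sin α) = 35.329530; p = √p² = 5.943865; φ = atan2(cos α − cos β, d − sin α + sin β) = 0.253453 rad; t = (α − φ) mod 2π = 0.223035 rad, q = (φ − β) mod 2π = 2.470009 rad → L = 6.62·(0.223035 + 5.943865 + 2.470009) = 6.62·8.636908 = 57.176331 m
LSR: p² = d² − 2 + 2cos(α−β) + 2d(sin α + sin β) = 40.588424; p = √p² = 6.370904; φ = atan2(−cos α − cos β, d + sin α + sin β) − atan2(−2, p) = 0.261220 rad; t = (φ − α) mod 2π = 6.067917 rad, q = (φ − β) mod 2π = 2.477775 rad → L = 6.62·(6.067917 + 6.370904 + 2.477775) = 6.62·14.916597 = 98.747869 m
RSL: p² = d² − 2 + 2cos(α−β) − 2d(sin α + sin β) = 50.123261; p = √p² = 7.079778; φ = atan2(cos α + cos β, d − sin α − sin β) − atan2(2, p) = -0.236326 rad; t = (α − φ) mod 2π = 0.712814 rad, q = (β − φ) mod 2π = 4.302956 rad → L = 6.62·(0.712814 + 7.079778 + 4.302956) = 6.62·12.095548 = 80.072527 m
RLR: c = (6 − d² + 2cos(α−β) + 2d(sin α − sin β))/8 = -3.416191, |c| > 1 → infeasible
LRL: c = (6 − d² + 2cos(α−β) − 2d(sin α − sin β))/8 = -7.823846, |c| > 1 → infeasible
Shortest: RSR with L = 57.176331 m ≈ 57.1763 m

57.1763 m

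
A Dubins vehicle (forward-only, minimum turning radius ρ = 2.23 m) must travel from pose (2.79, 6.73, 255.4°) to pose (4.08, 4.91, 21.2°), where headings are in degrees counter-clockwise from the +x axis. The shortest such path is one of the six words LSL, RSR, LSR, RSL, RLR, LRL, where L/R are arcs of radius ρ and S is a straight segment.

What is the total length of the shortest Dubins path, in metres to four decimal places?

16.3207 m

Let ψ = atan2(Δy, Δx) = atan2(-1.82, 1.29) = -54.6713° be the start→goal bearing.
Normalize: d = |goal − start| / ρ = 2.230807/2.23 = 1.000362, α = (θ_start − ψ) mod 360° = 310.0713° = 5.411765 rad, β = (θ_goal − ψ) mod 360° = 75.8713° = 1.324204 rad.
Common terms: sin α = -0.765244, cos α = 0.643741, sin β = 0.969750, cos β = 0.244100, cos(α−β) = -0.584958, d² = 1.000724. Work in radians in the unit-radius frame; every candidate has L = ρ·(t + p + q).
LSL: p² = 2 + d² − 2cos(α−β) + 2d(sin α − sin β) = 0.699396; p = √p² = 0.836299; φ = atan2(cos β − cos α, d + sin α − sin β) = -2.643367 rad; t = (φ − α) mod 2π = 4.511238 rad, q = (β − φ) mod 2π = 3.967571 rad → L = 2.23·(4.511238 + 0.836299 + 3.967571) = 2.23·9.315109 = 20.772692 m
RSR: p² = 2 + d² − 2cos(α−β) + 2d(sin β − sin α) = 7.641882; p = √p² = 2.764395; φ = atan2(cos α − cos β, d − sin α + sin β) = 0.145075 rad; t = (α − φ) mod 2π = 5.266690 rad, q = (φ − β) mod 2π = 5.104056 rad → L = 2.23·(5.266690 + 2.764395 + 5.104056) = 2.23·13.135142 = 29.291366 m
LSR: p² = d² − 2 + 2cos(α−β) + 2d(sin α + sin β) = -1.760031 < 0 → infeasible
RSL: p² = d² − 2 + 2cos(α−β) − 2d(sin α + sin β) = -2.578352 < 0 → infeasible
RLR: c = (6 − d² + 2cos(α−β) + 2d(sin α − sin β))/8 = 0.044765; p = 2π − arccos c = 4.757169 rad; φ = atan2(cos α − cos β, d − sin α + sin β) = 0.145075 rad; t = (α − φ + p/2) mod 2π = 1.362089 rad, q = (α − β − t + p) mod 2π = 1.199455 rad → L = 2.23·(1.362089 + 4.757169 + 1.199455) = 2.23·7.318713 = 16.320730 m
LRL: c = (6 − d² + 2cos(α−β) − 2d(sin α − sin β))/8 = 0.912575; p = 2π − arccos c = 5.861928 rad; φ = atan2(cos β − cos α, d + sin α − sin β) = -2.643367 rad; t = (φ − α + p/2) mod 2π = 1.159017 rad, q = (β − α − t + p) mod 2π = 0.615350 rad → L = 2.23·(1.159017 + 5.861928 + 0.615350) = 2.23·7.636295 = 17.028937 m
Shortest: RLR with L = 16.320730 m ≈ 16.3207 m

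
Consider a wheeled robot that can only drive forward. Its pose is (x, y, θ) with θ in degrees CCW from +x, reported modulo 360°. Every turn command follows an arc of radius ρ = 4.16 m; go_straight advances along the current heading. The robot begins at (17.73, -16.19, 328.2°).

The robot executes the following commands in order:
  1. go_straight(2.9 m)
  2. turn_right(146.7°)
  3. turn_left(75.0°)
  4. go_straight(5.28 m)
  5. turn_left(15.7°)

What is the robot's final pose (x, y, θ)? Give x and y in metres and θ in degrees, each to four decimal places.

set_pose: (x, y, θ) = (17.7300, -16.1900, 328.2000°), ρ = 4.16
go_straight(2.9): x += 2.9·cos θ, y += 2.9·sin θ → (20.1947, -17.7182, 328.2000°)
turn_right(146.7°): centre at ρ to the right, rotate −146.7° → (18.1114, -25.4123, 181.5000°)
turn_left(75.0°): centre at ρ to the left, rotate +75.0° → (14.1753, -28.5997, 256.5000°)
go_straight(5.28): x += 5.28·cos θ, y += 5.28·sin θ → (12.9427, -33.7339, 256.5000°)
turn_left(15.7°): centre at ρ to the left, rotate +15.7° → (12.8308, -34.8647, 272.2000°)

(12.8308, -34.8647, 272.2000°)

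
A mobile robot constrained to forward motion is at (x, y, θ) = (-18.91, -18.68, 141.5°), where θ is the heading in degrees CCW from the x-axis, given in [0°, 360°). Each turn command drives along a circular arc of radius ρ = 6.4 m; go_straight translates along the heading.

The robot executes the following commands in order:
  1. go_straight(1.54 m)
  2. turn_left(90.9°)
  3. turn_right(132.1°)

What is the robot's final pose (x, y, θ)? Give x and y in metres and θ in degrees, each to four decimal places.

set_pose: (x, y, θ) = (-18.9100, -18.6800, 141.5000°), ρ = 6.4
go_straight(1.54): x += 1.54·cos θ, y += 1.54·sin θ → (-20.1152, -17.7213, 141.5000°)
turn_left(90.9°): centre at ρ to the left, rotate +90.9° → (-29.1700, -18.8251, 232.4000°)
turn_right(132.1°): centre at ρ to the right, rotate −132.1° → (-40.5375, -16.0645, 100.3000°)

(-40.5375, -16.0645, 100.3000°)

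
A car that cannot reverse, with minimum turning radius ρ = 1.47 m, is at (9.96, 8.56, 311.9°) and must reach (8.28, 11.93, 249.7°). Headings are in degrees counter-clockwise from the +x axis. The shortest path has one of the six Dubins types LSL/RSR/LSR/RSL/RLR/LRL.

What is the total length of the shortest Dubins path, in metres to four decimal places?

Let ψ = atan2(Δy, Δx) = atan2(3.37, -1.68) = 116.4970° be the start→goal bearing.
Normalize: d = |goal − start| / ρ = 3.765541/1.47 = 2.561593, α = (θ_start − ψ) mod 360° = 195.4030° = 3.410426 rad, β = (θ_goal − ψ) mod 360° = 133.2030° = 2.324831 rad.
Common terms: sin α = -0.265607, cos α = -0.964082, sin β = 0.728933, cos β = -0.684585, cos(α−β) = 0.466387, d² = 6.561757. Work in radians in the unit-radius frame; every candidate has L = ρ·(t + p + q).
LSL: p² = 2 + d² − 2cos(α−β) + 2d(sin α − sin β) = 2.533774; p = √p² = 1.591783; φ = atan2(cos β − cos α, d + sin α − sin β) = 0.176502 rad; t = (φ − α) mod 2π = 3.049262 rad, q = (β − φ) mod 2π = 2.148329 rad → L = 1.47·(3.049262 + 1.591783 + 2.148329) = 1.47·6.789374 = 9.980379 m
RSR: p² = 2 + d² − 2cos(α−β) + 2d(sin β − sin α) = 12.724193; p = √p² = 3.567099; φ = atan2(cos α − cos β, d − sin α + sin β) = -0.078434 rad; t = (α − φ) mod 2π = 3.488860 rad, q = (φ − β) mod 2π = 3.879920 rad → L = 1.47·(3.488860 + 3.567099 + 3.879920) = 1.47·10.935879 = 16.075742 m
LSR: p² = d² − 2 + 2cos(α−β) + 2d(sin α + sin β) = 7.868236; p = √p² = 2.805038; φ = atan2(−cos α − cos β, d + sin α + sin β) − atan2(−2, p) = 1.118418 rad; t = (φ − α) mod 2π = 3.991177 rad, q = (φ − β) mod 2π = 5.076772 rad → L = 1.47·(3.991177 + 2.805038 + 5.076772) = 1.47·11.872987 = 17.453291 m
RSL: p² = d² − 2 + 2cos(α−β) − 2d(sin α + sin β) = 3.120824; p = √p² = 1.766585; φ = atan2(cos α + cos β, d − sin α − sin β) − atan2(2, p) = -1.513267 rad; t = (α − φ) mod 2π = 4.923692 rad, q = (β − φ) mod 2π = 3.838097 rad → L = 1.47·(4.923692 + 1.766585 + 3.838097) = 1.47·10.528375 = 15.476711 m
RLR: c = (6 − d² + 2cos(α−β) + 2d(sin α − sin β))/8 = -0.590524; p = 2π − arccos c = 4.080681 rad; φ = atan2(cos α − cos β, d − sin α + sin β) = -0.078434 rad; t = (α − φ + p/2) mod 2π = 5.529200 rad, q = (α − β − t + p) mod 2π = 5.920261 rad → L = 1.47·(5.529200 + 4.080681 + 5.920261) = 1.47·15.530142 = 22.829309 m
LRL: c = (6 − d² + 2cos(α−β) − 2d(sin α − sin β))/8 = 0.683278; p = 2π − arccos c = 5.464632 rad; φ = atan2(cos β − cos α, d + sin α − sin β) = 0.176502 rad; t = (φ − α + p/2) mod 2π = 5.781578 rad, q = (β − α − t + p) mod 2π = 4.880645 rad → L = 1.47·(5.781578 + 5.464632 + 4.880645) = 1.47·16.126855 = 23.706476 m
Shortest: LSL with L = 9.980379 m ≈ 9.9804 m

9.9804 m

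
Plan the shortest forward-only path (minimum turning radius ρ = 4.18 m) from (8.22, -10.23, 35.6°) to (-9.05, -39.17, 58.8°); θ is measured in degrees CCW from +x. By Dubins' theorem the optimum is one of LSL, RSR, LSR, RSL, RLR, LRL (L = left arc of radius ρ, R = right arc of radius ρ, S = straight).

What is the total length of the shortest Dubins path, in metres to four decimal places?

Let ψ = atan2(Δy, Δx) = atan2(-28.94, -17.27) = -120.8267° be the start→goal bearing.
Normalize: d = |goal − start| / ρ = 33.701283/4.18 = 8.062508, α = (θ_start − ψ) mod 360° = 156.4267° = 2.730161 rad, β = (θ_goal − ψ) mod 360° = 179.6267° = 3.135078 rad.
Common terms: sin α = 0.399922, cos α = -0.916549, sin β = 0.006515, cos β = -0.999979, cos(α−β) = 0.919135, d² = 65.004035. Work in radians in the unit-radius frame; every candidate has L = ρ·(t + p + q).
LSL: p² = 2 + d² − 2cos(α−β) + 2d(sin α − sin β) = 71.509454; p = √p² = 8.456326; φ = atan2(cos β − cos α, d + sin α − sin β) = -0.009866 rad; t = (φ − α) mod 2π = 3.543158 rad, q = (β − φ) mod 2π = 3.144944 rad → L = 4.18·(3.543158 + 8.456326 + 3.144944) = 4.18·15.144428 = 63.303709 m
RSR: p² = 2 + d² − 2cos(α−β) + 2d(sin β − sin α) = 58.822075; p = √p² = 7.669555; φ = atan2(cos α − cos β, d − sin α + sin β) = 0.010878 rad; t = (α − φ) mod 2π = 2.719283 rad, q = (φ − β) mod 2π = 3.158986 rad → L = 4.18·(2.719283 + 7.669555 + 3.158986) = 4.18·13.547824 = 56.629904 m
LSR: p² = d² − 2 + 2cos(α−β) + 2d(sin α + sin β) = 71.396101; p = √p² = 8.449621; φ = atan2(−cos α − cos β, d + sin α + sin β) − atan2(−2, p) = 0.454972 rad; t = (φ − α) mod 2π = 4.007996 rad, q = (φ − β) mod 2π = 3.603079 rad → L = 4.18·(4.007996 + 8.449621 + 3.603079) = 4.18·16.060696 = 67.133711 m
RSL: p² = d² − 2 + 2cos(α−β) − 2d(sin α + sin β) = 58.288510; p = √p² = 7.634691; φ = atan2(cos α + cos β, d − sin α − sin β) − atan2(2, p) = -0.501492 rad; t = (α − φ) mod 2π = 3.231654 rad, q = (β − φ) mod 2π = 3.636570 rad → L = 4.18·(3.231654 + 7.634691 + 3.636570) = 4.18·14.502915 = 60.622184 m
RLR: c = (6 − d² + 2cos(α−β) + 2d(sin α − sin β))/8 = -6.352759, |c| > 1 → infeasible
LRL: c = (6 − d² + 2cos(α−β) − 2d(sin α − sin β))/8 = -7.938682, |c| > 1 → infeasible
Shortest: RSR with L = 56.629904 m ≈ 56.6299 m

56.6299 m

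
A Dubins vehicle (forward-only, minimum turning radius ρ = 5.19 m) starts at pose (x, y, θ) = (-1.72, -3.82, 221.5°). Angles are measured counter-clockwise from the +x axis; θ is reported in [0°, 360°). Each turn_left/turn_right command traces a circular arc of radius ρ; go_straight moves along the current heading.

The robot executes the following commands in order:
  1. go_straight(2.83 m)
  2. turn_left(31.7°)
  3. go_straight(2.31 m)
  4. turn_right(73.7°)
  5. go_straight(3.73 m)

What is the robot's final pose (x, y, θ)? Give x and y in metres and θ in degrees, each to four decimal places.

set_pose: (x, y, θ) = (-1.7200, -3.8200, 221.5000°), ρ = 5.19
go_straight(2.83): x += 2.83·cos θ, y += 2.83·sin θ → (-3.8395, -5.6952, 221.5000°)
turn_left(31.7°): centre at ρ to the left, rotate +31.7° → (-5.3690, -8.0822, 253.2000°)
go_straight(2.31): x += 2.31·cos θ, y += 2.31·sin θ → (-6.0367, -10.2936, 253.2000°)
turn_right(73.7°): centre at ρ to the right, rotate −73.7° → (-11.0505, -13.9834, 179.5000°)
go_straight(3.73): x += 3.73·cos θ, y += 3.73·sin θ → (-14.7803, -13.9508, 179.5000°)

(-14.7803, -13.9508, 179.5000°)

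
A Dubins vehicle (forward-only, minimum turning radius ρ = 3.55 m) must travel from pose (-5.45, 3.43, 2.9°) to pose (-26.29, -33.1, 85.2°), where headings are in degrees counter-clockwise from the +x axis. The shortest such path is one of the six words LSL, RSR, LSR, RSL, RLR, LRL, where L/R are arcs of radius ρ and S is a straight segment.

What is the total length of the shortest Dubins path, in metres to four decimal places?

Let ψ = atan2(Δy, Δx) = atan2(-36.53, -20.84) = -119.7043° be the start→goal bearing.
Normalize: d = |goal − start| / ρ = 42.056468/3.55 = 11.846892, α = (θ_start − ψ) mod 360° = 122.6043° = 2.139849 rad, β = (θ_goal − ψ) mod 360° = 204.9043° = 3.576255 rad.
Common terms: sin α = 0.842412, cos α = -0.538834, sin β = -0.421104, cos β = -0.907012, cos(α−β) = 0.133986, d² = 140.348859. Work in radians in the unit-radius frame; every candidate has L = ρ·(t + p + q).
LSL: p² = 2 + d² − 2cos(α−β) + 2d(sin α − sin β) = 172.018363; p = √p² = 13.115577; φ = atan2(cos β − cos α, d + sin α − sin β) = -0.028075 rad; t = (φ − α) mod 2π = 4.115261 rad, q = (β − φ) mod 2π = 3.604331 rad → L = 3.55·(4.115261 + 13.115577 + 3.604331) = 3.55·20.835168 = 73.964848 m
RSR: p² = 2 + d² − 2cos(α−β) + 2d(sin β − sin α) = 112.143410; p = √p² = 10.589779; φ = atan2(cos α − cos β, d − sin α + sin β) = 0.034774 rad; t = (α − φ) mod 2π = 2.105075 rad, q = (φ − β) mod 2π = 2.741704 rad → L = 3.55·(2.105075 + 10.589779 + 2.741704) = 3.55·15.436558 = 54.799781 m
LSR: p² = d² − 2 + 2cos(α−β) + 2d(sin α + sin β) = 148.599199; p = √p² = 12.190127; φ = atan2(−cos α − cos β, d + sin α + sin β) − atan2(−2, p) = 0.279930 rad; t = (φ − α) mod 2π = 4.423267 rad, q = (φ − β) mod 2π = 2.986861 rad → L = 3.55·(4.423267 + 12.190127 + 2.986861) = 3.55·19.600254 = 69.580903 m
RSL: p² = d² − 2 + 2cos(α−β) − 2d(sin α + sin β) = 128.634465; p = √p² = 11.341713; φ = atan2(cos α + cos β, d − sin α − sin β) − atan2(2, p) = -0.300421 rad; t = (α − φ) mod 2π = 2.440271 rad, q = (β − φ) mod 2π = 3.876676 rad → L = 3.55·(2.440271 + 11.341713 + 3.876676) = 3.55·17.658660 = 62.688245 m
RLR: c = (6 − d² + 2cos(α−β) + 2d(sin α − sin β))/8 = -13.017926, |c| > 1 → infeasible
LRL: c = (6 − d² + 2cos(α−β) − 2d(sin α − sin β))/8 = -20.502295, |c| > 1 → infeasible
Shortest: RSR with L = 54.799781 m ≈ 54.7998 m

54.7998 m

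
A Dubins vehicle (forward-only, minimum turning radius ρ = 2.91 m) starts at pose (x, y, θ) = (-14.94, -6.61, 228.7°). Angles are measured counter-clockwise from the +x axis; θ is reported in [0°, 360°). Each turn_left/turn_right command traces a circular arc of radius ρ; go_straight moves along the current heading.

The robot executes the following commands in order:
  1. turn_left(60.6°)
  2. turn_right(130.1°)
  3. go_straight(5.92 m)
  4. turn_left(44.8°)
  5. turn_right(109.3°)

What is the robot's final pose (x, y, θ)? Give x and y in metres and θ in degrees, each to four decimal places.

(-31.1151, -8.7143, 94.7000°)

set_pose: (x, y, θ) = (-14.9400, -6.6100, 228.7000°), ρ = 2.91
turn_left(60.6°): centre at ρ to the left, rotate +60.6° → (-15.5003, -9.4924, 289.3000°)
turn_right(130.1°): centre at ρ to the right, rotate −130.1° → (-19.2801, -13.1745, 159.2000°)
go_straight(5.92): x += 5.92·cos θ, y += 5.92·sin θ → (-24.8143, -11.0723, 159.2000°)
turn_left(44.8°): centre at ρ to the left, rotate +44.8° → (-27.0312, -11.1342, 204.0000°)
turn_right(109.3°): centre at ρ to the right, rotate −109.3° → (-31.1151, -8.7143, 94.7000°)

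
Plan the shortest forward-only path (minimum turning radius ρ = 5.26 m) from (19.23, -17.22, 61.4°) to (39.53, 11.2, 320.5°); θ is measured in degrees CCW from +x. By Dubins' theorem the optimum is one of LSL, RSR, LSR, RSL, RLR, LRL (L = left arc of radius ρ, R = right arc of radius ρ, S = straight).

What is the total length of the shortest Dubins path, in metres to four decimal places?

38.8384 m

Let ψ = atan2(Δy, Δx) = atan2(28.42, 20.30) = 54.4623° be the start→goal bearing.
Normalize: d = |goal − start| / ρ = 34.925441/5.26 = 6.639818, α = (θ_start − ψ) mod 360° = 6.9377° = 0.121085 rad, β = (θ_goal − ψ) mod 360° = 266.0377° = 4.643233 rad.
Common terms: sin α = 0.120790, cos α = 0.992678, sin β = -0.997610, cos β = -0.069100, cos(α−β) = -0.189095, d² = 44.087178. Work in radians in the unit-radius frame; every candidate has L = ρ·(t + p + q).
LSL: p² = 2 + d² − 2cos(α−β) + 2d(sin α − sin β) = 61.317304; p = √p² = 7.830537; φ = atan2(cos β − cos α, d + sin α − sin β) = -0.136014 rad; t = (φ − α) mod 2π = 6.026086 rad, q = (β − φ) mod 2π = 4.779247 rad → L = 5.26·(6.026086 + 7.830537 + 4.779247) = 5.26·18.635870 = 98.024676 m
RSR: p² = 2 + d² − 2cos(α−β) + 2d(sin β − sin α) = 31.613433; p = √p² = 5.622582; φ = atan2(cos α − cos β, d − sin α + sin β) = 0.189983 rad; t = (α − φ) mod 2π = 6.214288 rad, q = (φ − β) mod 2π = 1.829934 rad → L = 5.26·(6.214288 + 5.622582 + 1.829934) = 5.26·13.666805 = 71.887394 m
LSR: p² = d² − 2 + 2cos(α−β) + 2d(sin α + sin β) = 30.065136; p = √p² = 5.483168; φ = atan2(−cos α − cos β, d + sin α + sin β) − atan2(−2, p) = 0.190848 rad; t = (φ − α) mod 2π = 0.069763 rad, q = (φ − β) mod 2π = 1.830800 rad → L = 5.26·(0.069763 + 5.483168 + 1.830800) = 5.26·7.383731 = 38.838423 m
RSL: p² = d² − 2 + 2cos(α−β) − 2d(sin α + sin β) = 53.352837; p = √p² = 7.304303; φ = atan2(cos α + cos β, d − sin α − sin β) − atan2(2, p) = -0.145002 rad; t = (α − φ) mod 2π = 0.266088 rad, q = (β − φ) mod 2π = 4.788236 rad → L = 5.26·(0.266088 + 7.304303 + 4.788236) = 5.26·12.358626 = 65.006373 m
RLR: c = (6 − d² + 2cos(α−β) + 2d(sin α − sin β))/8 = -2.951679, |c| > 1 → infeasible
LRL: c = (6 − d² + 2cos(α−β) − 2d(sin α − sin β))/8 = -6.664663, |c| > 1 → infeasible
Shortest: LSR with L = 38.838423 m ≈ 38.8384 m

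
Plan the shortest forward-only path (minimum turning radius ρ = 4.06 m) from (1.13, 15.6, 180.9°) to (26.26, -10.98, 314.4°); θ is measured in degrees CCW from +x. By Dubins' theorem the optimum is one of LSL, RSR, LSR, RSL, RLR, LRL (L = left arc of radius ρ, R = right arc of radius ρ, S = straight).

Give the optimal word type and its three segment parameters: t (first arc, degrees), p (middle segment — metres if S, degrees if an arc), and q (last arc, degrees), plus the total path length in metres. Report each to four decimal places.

Let ψ = atan2(Δy, Δx) = atan2(-26.58, 25.13) = -46.6062° be the start→goal bearing.
Normalize: d = |goal − start| / ρ = 36.578864/4.06 = 9.009572, α = (θ_start − ψ) mod 360° = 227.5062° = 3.970732 rad, β = (θ_goal − ψ) mod 360° = 1.0062° = 0.017562 rad.
Common terms: sin α = -0.737351, cos α = -0.675510, sin β = 0.017561, cos β = 0.999846, cos(α−β) = -0.688355, d² = 81.172396. Work in radians in the unit-radius frame; every candidate has L = ρ·(t + p + q).
LSL: p² = 2 + d² − 2cos(α−β) + 2d(sin α − sin β) = 70.946248; p = √p² = 8.422960; φ = atan2(cos β − cos α, d + sin α − sin β) = 0.200239 rad; t = (φ − α) mod 2π = 2.512692 rad, q = (β − φ) mod 2π = 6.100508 rad → L = 4.06·(2.512692 + 8.422960 + 6.100508) = 4.06·17.036159 = 69.166807 m
RSR: p² = 2 + d² − 2cos(α−β) + 2d(sin β − sin α) = 98.151961; p = √p² = 9.907167; φ = atan2(cos α − cos β, d − sin α + sin β) = -0.169922 rad; t = (α − φ) mod 2π = 4.140654 rad, q = (φ − β) mod 2π = 6.095702 rad → L = 4.06·(4.140654 + 9.907167 + 6.095702) = 4.06·20.143523 = 81.782704 m
LSR: p² = d² − 2 + 2cos(α−β) + 2d(sin α + sin β) = 64.825690; p = √p² = 8.051440; φ = atan2(−cos α − cos β, d + sin α + sin β) − atan2(−2, p) = 0.204370 rad; t = (φ − α) mod 2π = 2.516823 rad, q = (φ − β) mod 2π = 0.186808 rad → L = 4.06·(2.516823 + 8.051440 + 0.186808) = 4.06·10.755072 = 43.665590 m
RSL: p² = d² − 2 + 2cos(α−β) − 2d(sin α + sin β) = 90.765683; p = √p² = 9.527103; φ = atan2(cos α + cos β, d − sin α − sin β) − atan2(2, p) = -0.173599 rad; t = (α − φ) mod 2π = 4.144332 rad, q = (β − φ) mod 2π = 0.191161 rad → L = 4.06·(4.144332 + 9.527103 + 0.191161) = 4.06·13.862595 = 56.282136 m
RLR: c = (6 − d² + 2cos(α−β) + 2d(sin α − sin β))/8 = -11.268995, |c| > 1 → infeasible
LRL: c = (6 − d² + 2cos(α−β) − 2d(sin α − sin β))/8 = -7.868281, |c| > 1 → infeasible
Shortest: LSR with L = 43.665590 m ≈ 43.6656 m
Convert LSR to answer units (arcs ×180/π): t = 2.516823·180/π = 144.2033°, p = ρ·p = 4.06·8.051440 = 32.6888 m, q = 0.186808·180/π = 10.7033°, L = 43.6656 m.

LSR: t = 144.2033°, p = 32.6888 m, q = 10.7033°, L = 43.6656 m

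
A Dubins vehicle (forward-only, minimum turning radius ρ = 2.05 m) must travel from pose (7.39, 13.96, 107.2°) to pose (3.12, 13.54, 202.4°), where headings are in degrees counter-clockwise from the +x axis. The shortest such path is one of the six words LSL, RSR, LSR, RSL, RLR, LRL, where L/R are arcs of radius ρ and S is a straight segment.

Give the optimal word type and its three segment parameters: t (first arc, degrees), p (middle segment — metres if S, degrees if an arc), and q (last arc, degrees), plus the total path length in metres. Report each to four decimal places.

RLR: t = 54.7979°, p = 241.0597°, q = 91.0617°, L = 13.8437 m

Let ψ = atan2(Δy, Δx) = atan2(-0.42, -4.27) = -174.3824° be the start→goal bearing.
Normalize: d = |goal − start| / ρ = 4.290606/2.05 = 2.092979, α = (θ_start − ψ) mod 360° = 281.5824° = 4.914540 rad, β = (θ_goal − ψ) mod 360° = 16.7824° = 0.292908 rad.
Common terms: sin α = -0.979637, cos α = 0.200777, sin β = 0.288738, cos β = 0.957408, cos(α−β) = -0.090633, d² = 4.380559. Work in radians in the unit-radius frame; every candidate has L = ρ·(t + p + q).
LSL: p² = 2 + d² − 2cos(α−β) + 2d(sin α − sin β) = 1.252461; p = √p² = 1.119134; φ = atan2(cos β − cos α, d + sin α − sin β) = 0.742437 rad; t = (φ − α) mod 2π = 2.111082 rad, q = (β − φ) mod 2π = 5.833656 rad → L = 2.05·(2.111082 + 1.119134 + 5.833656) = 2.05·9.063873 = 18.580939 m
RSR: p² = 2 + d² − 2cos(α−β) + 2d(sin β − sin α) = 11.871187; p = √p² = 3.445459; φ = atan2(cos α − cos β, d − sin α + sin β) = -0.221407 rad; t = (α − φ) mod 2π = 5.135947 rad, q = (φ − β) mod 2π = 5.768870 rad → L = 2.05·(5.135947 + 3.445459 + 5.768870) = 2.05·14.350276 = 29.418066 m
LSR: p² = d² − 2 + 2cos(α−β) + 2d(sin α + sin β) = -0.692779 < 0 → infeasible
RSL: p² = d² − 2 + 2cos(α−β) − 2d(sin α + sin β) = 5.091367; p = √p² = 2.256406; φ = atan2(cos α + cos β, d − sin α − sin β) − atan2(2, p) = -0.330980 rad; t = (α − φ) mod 2π = 5.245520 rad, q = (β − φ) mod 2π = 0.623888 rad → L = 2.05·(5.245520 + 2.256406 + 0.623888) = 2.05·8.125814 = 16.657918 m
RLR: c = (6 − d² + 2cos(α−β) + 2d(sin α − sin β))/8 = -0.483898; p = 2π − arccos c = 4.207285 rad; φ = atan2(cos α − cos β, d − sin α + sin β) = -0.221407 rad; t = (α − φ + p/2) mod 2π = 0.956404 rad, q = (α − β − t + p) mod 2π = 1.589327 rad → L = 2.05·(0.956404 + 4.207285 + 1.589327) = 2.05·6.753017 = 13.843684 m
LRL: c = (6 − d² + 2cos(α−β) − 2d(sin α − sin β))/8 = 0.843442; p = 2π − arccos c = 5.716048 rad; φ = atan2(cos β − cos α, d + sin α − sin β) = 0.742437 rad; t = (φ − α + p/2) mod 2π = 4.969106 rad, q = (β − α − t + p) mod 2π = 2.408495 rad → L = 2.05·(4.969106 + 5.716048 + 2.408495) = 2.05·13.093650 = 26.841982 m
Shortest: RLR with L = 13.843684 m ≈ 13.8437 m
Convert RLR to answer units (arcs ×180/π): t = 0.956404·180/π = 54.7979°, p = 4.207285·180/π = 241.0597°, q = 1.589327·180/π = 91.0617°, L = 13.8437 m.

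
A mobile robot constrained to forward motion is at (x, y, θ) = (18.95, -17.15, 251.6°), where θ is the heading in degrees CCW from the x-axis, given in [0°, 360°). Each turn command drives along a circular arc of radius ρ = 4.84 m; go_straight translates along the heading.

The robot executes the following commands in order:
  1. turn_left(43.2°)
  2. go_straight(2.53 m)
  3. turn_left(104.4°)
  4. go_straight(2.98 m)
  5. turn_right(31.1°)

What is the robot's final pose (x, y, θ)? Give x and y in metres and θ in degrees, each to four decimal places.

set_pose: (x, y, θ) = (18.9500, -17.1500, 251.6000°), ρ = 4.84
turn_left(43.2°): centre at ρ to the left, rotate +43.2° → (19.1489, -20.7079, 294.8000°)
go_straight(2.53): x += 2.53·cos θ, y += 2.53·sin θ → (20.2101, -23.0046, 294.8000°)
turn_left(104.4°): centre at ρ to the left, rotate +104.4° → (27.6628, -24.7251, 399.2000° ≡ 39.2000°)
go_straight(2.98): x += 2.98·cos θ, y += 2.98·sin θ → (29.9721, -22.8417, 39.2000°)
turn_right(31.1°): centre at ρ to the right, rotate −31.1° → (32.3492, -21.8007, 8.1000°)

(32.3492, -21.8007, 8.1000°)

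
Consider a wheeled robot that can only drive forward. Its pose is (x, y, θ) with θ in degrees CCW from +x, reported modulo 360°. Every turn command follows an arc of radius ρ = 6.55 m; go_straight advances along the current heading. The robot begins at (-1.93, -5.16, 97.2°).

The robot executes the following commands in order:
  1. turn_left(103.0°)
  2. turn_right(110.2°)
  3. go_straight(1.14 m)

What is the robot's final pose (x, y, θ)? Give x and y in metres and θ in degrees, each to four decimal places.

set_pose: (x, y, θ) = (-1.9300, -5.1600, 97.2000°), ρ = 6.55
turn_left(103.0°): centre at ρ to the left, rotate +103.0° → (-10.6901, 0.1662, 200.2000°)
turn_right(110.2°): centre at ρ to the right, rotate −110.2° → (-19.5018, 6.3133, 90.0000°)
go_straight(1.14): x += 1.14·cos θ, y += 1.14·sin θ → (-19.5018, 7.4533, 90.0000°)

(-19.5018, 7.4533, 90.0000°)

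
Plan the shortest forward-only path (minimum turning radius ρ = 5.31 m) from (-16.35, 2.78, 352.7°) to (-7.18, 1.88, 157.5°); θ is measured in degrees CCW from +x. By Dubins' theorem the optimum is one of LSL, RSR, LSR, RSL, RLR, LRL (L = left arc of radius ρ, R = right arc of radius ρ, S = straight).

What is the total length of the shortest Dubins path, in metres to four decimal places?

Let ψ = atan2(Δy, Δx) = atan2(-0.90, 9.17) = -5.6054° be the start→goal bearing.
Normalize: d = |goal − start| / ρ = 9.214060/5.31 = 1.735228, α = (θ_start − ψ) mod 360° = 358.3054° = 6.253609 rad, β = (θ_goal − ψ) mod 360° = 163.1054° = 2.846726 rad.
Common terms: sin α = -0.029572, cos α = 0.999563, sin β = 0.290612, cos β = -0.956841, cos(α−β) = -0.965016, d² = 3.011016. Work in radians in the unit-radius frame; every candidate has L = ρ·(t + p + q).
LSL: p² = 2 + d² − 2cos(α−β) + 2d(sin α − sin β) = 5.829865; p = √p² = 2.414511; φ = atan2(cos β − cos α, d + sin α − sin β) = -0.944611 rad; t = (φ − α) mod 2π = 5.368151 rad, q = (β − φ) mod 2π = 3.791337 rad → L = 5.31·(5.368151 + 2.414511 + 3.791337) = 5.31·11.573999 = 61.457936 m
RSR: p² = 2 + d² − 2cos(α−β) + 2d(sin β − sin α) = 8.052232; p = √p² = 2.837646; φ = atan2(cos α − cos β, d − sin α + sin β) = 0.760724 rad; t = (α − φ) mod 2π = 5.492885 rad, q = (φ − β) mod 2π = 4.197183 rad → L = 5.31·(5.492885 + 2.837646 + 4.197183) = 5.31·12.527714 = 66.522159 m
LSR: p² = d² − 2 + 2cos(α−β) + 2d(sin α + sin β) = -0.013090 < 0 → infeasible
RSL: p² = d² − 2 + 2cos(α−β) − 2d(sin α + sin β) = -1.824945 < 0 → infeasible
RLR: c = (6 − d² + 2cos(α−β) + 2d(sin α − sin β))/8 = -0.006529; p = 2π − arccos c = 4.705860 rad; φ = atan2(cos α − cos β, d − sin α + sin β) = 0.760724 rad; t = (α − φ + p/2) mod 2π = 1.562630 rad, q = (α − β − t + p) mod 2π = 0.266928 rad → L = 5.31·(1.562630 + 4.705860 + 0.266928) = 5.31·6.535417 = 34.703065 m
LRL: c = (6 − d² + 2cos(α−β) − 2d(sin α − sin β))/8 = 0.271267; p = 2π − arccos c = 4.987098 rad; φ = atan2(cos β − cos α, d + sin α − sin β) = -0.944611 rad; t = (φ − α + p/2) mod 2π = 1.578514 rad, q = (β − α − t + p) mod 2π = 0.001701 rad → L = 5.31·(1.578514 + 4.987098 + 0.001701) = 5.31·6.567313 = 34.872434 m
Shortest: RLR with L = 34.703065 m ≈ 34.7031 m

34.7031 m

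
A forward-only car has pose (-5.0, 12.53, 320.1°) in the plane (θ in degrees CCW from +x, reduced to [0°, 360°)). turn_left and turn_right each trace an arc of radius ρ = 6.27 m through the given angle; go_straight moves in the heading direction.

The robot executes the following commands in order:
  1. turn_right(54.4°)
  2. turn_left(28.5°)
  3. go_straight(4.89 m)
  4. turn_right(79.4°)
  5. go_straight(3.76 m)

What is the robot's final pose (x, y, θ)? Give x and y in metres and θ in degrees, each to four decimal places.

set_pose: (x, y, θ) = (-5.0000, 12.5300, 320.1000°), ρ = 6.27
turn_right(54.4°): centre at ρ to the right, rotate −54.4° → (-2.7695, 7.2498, 265.7000°)
turn_left(28.5°): centre at ρ to the left, rotate +28.5° → (-2.2362, 4.2094, 294.2000°)
go_straight(4.89): x += 4.89·cos θ, y += 4.89·sin θ → (-0.2317, -0.2508, 294.2000°)
turn_right(79.4°): centre at ρ to the right, rotate −79.4° → (-2.3723, -7.9697, 214.8000°)
go_straight(3.76): x += 3.76·cos θ, y += 3.76·sin θ → (-5.4598, -10.1155, 214.8000°)

(-5.4598, -10.1155, 214.8000°)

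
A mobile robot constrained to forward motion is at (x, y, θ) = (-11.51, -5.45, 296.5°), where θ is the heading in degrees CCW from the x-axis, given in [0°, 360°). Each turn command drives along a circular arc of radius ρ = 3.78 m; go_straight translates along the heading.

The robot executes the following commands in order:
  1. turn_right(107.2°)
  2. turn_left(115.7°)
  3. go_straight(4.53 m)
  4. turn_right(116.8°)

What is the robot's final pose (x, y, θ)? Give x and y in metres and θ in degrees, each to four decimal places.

(-16.7265, -26.3856, 188.2000°)

set_pose: (x, y, θ) = (-11.5100, -5.4500, 296.5000°), ρ = 3.78
turn_right(107.2°): centre at ρ to the right, rotate −107.2° → (-14.2820, -10.8669, 189.3000°)
turn_left(115.7°): centre at ρ to the left, rotate +115.7° → (-16.7675, -16.7654, 305.0000°)
go_straight(4.53): x += 4.53·cos θ, y += 4.53·sin θ → (-14.1692, -20.4761, 305.0000°)
turn_right(116.8°): centre at ρ to the right, rotate −116.8° → (-16.7265, -26.3856, 188.2000°)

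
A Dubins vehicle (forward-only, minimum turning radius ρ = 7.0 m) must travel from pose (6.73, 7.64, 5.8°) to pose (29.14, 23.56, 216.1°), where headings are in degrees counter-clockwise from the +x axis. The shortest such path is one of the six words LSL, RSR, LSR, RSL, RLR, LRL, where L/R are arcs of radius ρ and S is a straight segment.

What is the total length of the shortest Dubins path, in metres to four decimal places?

53.1339 m

Let ψ = atan2(Δy, Δx) = atan2(15.92, 22.41) = 35.3899° be the start→goal bearing.
Normalize: d = |goal − start| / ρ = 27.489171/7.0 = 3.927024, α = (θ_start − ψ) mod 360° = 330.4101° = 5.766745 rad, β = (θ_goal − ψ) mod 360° = 180.7101° = 3.153987 rad.
Common terms: sin α = -0.493788, cos α = 0.869582, sin β = -0.012394, cos β = -0.999923, cos(α−β) = -0.863396, d² = 15.421520. Work in radians in the unit-radius frame; every candidate has L = ρ·(t + p + q).
LSL: p² = 2 + d² − 2cos(α−β) + 2d(sin α − sin β) = 15.367415; p = √p² = 3.920129; φ = atan2(cos β − cos α, d + sin α − sin β) = -0.497123 rad; t = (φ − α) mod 2π = 0.019318 rad, q = (β − φ) mod 2π = 3.651110 rad → L = 7.0·(0.019318 + 3.920129 + 3.651110) = 7.0·7.590557 = 53.133898 m
RSR: p² = 2 + d² − 2cos(α−β) + 2d(sin β − sin α) = 22.929208; p = √p² = 4.788445; φ = atan2(cos α − cos β, d − sin α + sin β) = 0.401088 rad; t = (α − φ) mod 2π = 5.365657 rad, q = (φ − β) mod 2π = 3.530287 rad → L = 7.0·(5.365657 + 4.788445 + 3.530287) = 7.0·13.684388 = 95.790719 m
LSR: p² = d² − 2 + 2cos(α−β) + 2d(sin α + sin β) = 7.719152; p = √p² = 2.778336; φ = atan2(−cos α − cos β, d + sin α + sin β) − atan2(−2, p) = 0.662011 rad; t = (φ − α) mod 2π = 1.178452 rad, q = (φ − β) mod 2π = 3.791210 rad → L = 7.0·(1.178452 + 2.778336 + 3.791210) = 7.0·7.747998 = 54.235988 m
RSL: p² = d² − 2 + 2cos(α−β) − 2d(sin α + sin β) = 15.670307; p = √p² = 3.958574; φ = atan2(cos α + cos β, d − sin α − sin β) − atan2(2, p) = -0.497217 rad; t = (α − φ) mod 2π = 6.263962 rad, q = (β − φ) mod 2π = 3.651204 rad → L = 7.0·(6.263962 + 3.958574 + 3.651204) = 7.0·13.873740 = 97.116179 m
RLR: c = (6 − d² + 2cos(α−β) + 2d(sin α − sin β))/8 = -1.866151, |c| > 1 → infeasible
LRL: c = (6 − d² + 2cos(α−β) − 2d(sin α − sin β))/8 = -0.920927; p = 2π − arccos c = 3.541937 rad; φ = atan2(cos β − cos α, d + sin α − sin β) = -0.497123 rad; t = (φ − α + p/2) mod 2π = 1.790286 rad, q = (β − α − t + p) mod 2π = 5.422078 rad → L = 7.0·(1.790286 + 3.541937 + 5.422078) = 7.0·10.754301 = 75.280109 m
Shortest: LSL with L = 53.133898 m ≈ 53.1339 m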